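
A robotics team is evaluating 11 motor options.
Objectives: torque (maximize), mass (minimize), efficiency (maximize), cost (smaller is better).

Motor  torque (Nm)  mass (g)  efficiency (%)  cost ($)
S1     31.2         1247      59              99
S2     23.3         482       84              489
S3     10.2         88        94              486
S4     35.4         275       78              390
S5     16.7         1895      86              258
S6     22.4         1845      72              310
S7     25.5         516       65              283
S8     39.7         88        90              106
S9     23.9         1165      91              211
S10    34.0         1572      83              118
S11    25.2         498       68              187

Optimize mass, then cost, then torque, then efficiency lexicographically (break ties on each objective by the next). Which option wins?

First minimize mass: best is 88, kept {S3, S8}.
Then minimize cost: best is 106, kept {S8}.

S8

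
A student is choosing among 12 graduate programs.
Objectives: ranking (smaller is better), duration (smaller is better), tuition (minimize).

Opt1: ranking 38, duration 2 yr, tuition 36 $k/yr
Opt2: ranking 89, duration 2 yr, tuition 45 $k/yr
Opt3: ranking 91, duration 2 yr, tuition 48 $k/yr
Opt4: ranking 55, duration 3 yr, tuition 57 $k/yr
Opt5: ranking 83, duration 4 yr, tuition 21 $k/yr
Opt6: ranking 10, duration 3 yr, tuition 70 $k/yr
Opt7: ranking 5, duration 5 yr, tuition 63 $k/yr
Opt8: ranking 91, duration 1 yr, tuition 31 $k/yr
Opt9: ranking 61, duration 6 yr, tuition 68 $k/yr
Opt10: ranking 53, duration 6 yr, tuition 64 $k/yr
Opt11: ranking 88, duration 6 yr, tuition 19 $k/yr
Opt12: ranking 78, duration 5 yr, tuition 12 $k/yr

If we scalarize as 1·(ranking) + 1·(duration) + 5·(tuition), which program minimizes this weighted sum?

Opt12

Opt1: 1·38 + 1·2 + 5·36 = 220
Opt2: 1·89 + 1·2 + 5·45 = 316
Opt3: 1·91 + 1·2 + 5·48 = 333
Opt4: 1·55 + 1·3 + 5·57 = 343
Opt5: 1·83 + 1·4 + 5·21 = 192
Opt6: 1·10 + 1·3 + 5·70 = 363
Opt7: 1·5 + 1·5 + 5·63 = 325
Opt8: 1·91 + 1·1 + 5·31 = 247
Opt9: 1·61 + 1·6 + 5·68 = 407
Opt10: 1·53 + 1·6 + 5·64 = 379
Opt11: 1·88 + 1·6 + 5·19 = 189
Opt12: 1·78 + 1·5 + 5·12 = 143
Lowest: Opt12 at 143.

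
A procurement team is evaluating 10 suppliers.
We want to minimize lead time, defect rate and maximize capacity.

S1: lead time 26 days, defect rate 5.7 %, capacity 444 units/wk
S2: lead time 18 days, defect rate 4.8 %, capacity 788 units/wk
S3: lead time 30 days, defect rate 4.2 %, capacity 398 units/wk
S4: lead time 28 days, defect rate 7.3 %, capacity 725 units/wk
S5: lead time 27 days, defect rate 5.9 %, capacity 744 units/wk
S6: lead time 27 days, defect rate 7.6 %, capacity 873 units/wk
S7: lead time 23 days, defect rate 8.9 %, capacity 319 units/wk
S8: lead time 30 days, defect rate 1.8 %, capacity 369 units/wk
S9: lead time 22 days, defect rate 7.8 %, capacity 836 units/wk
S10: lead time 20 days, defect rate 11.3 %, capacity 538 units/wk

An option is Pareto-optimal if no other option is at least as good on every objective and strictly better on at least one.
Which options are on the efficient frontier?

S2, S3, S6, S8, S9

S1: dominated by S2 (lead time 18≤26, defect rate 4.8≤5.7, capacity 788≥444).
S2: not dominated (best lead time).
S3: not dominated.
S4: dominated by S2 (lead time 18≤28, defect rate 4.8≤7.3, capacity 788≥725).
S5: dominated by S2 (lead time 18≤27, defect rate 4.8≤5.9, capacity 788≥744).
S6: not dominated (best capacity).
S7: dominated by S2 (lead time 18≤23, defect rate 4.8≤8.9, capacity 788≥319).
S8: not dominated (best defect rate).
S9: not dominated.
S10: dominated by S2 (lead time 18≤20, defect rate 4.8≤11.3, capacity 788≥538).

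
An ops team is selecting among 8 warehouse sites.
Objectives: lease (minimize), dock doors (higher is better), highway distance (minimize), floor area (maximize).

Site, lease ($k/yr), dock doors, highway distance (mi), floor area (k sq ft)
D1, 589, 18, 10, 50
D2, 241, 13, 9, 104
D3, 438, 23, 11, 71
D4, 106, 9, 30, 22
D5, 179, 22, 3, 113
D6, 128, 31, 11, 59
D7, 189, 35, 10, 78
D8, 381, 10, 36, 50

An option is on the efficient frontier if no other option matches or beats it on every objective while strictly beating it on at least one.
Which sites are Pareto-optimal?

D1: dominated by D5 (lease 179≤589, dock doors 22≥18, highway distance 3≤10, floor area 113≥50).
D2: dominated by D5 (lease 179≤241, dock doors 22≥13, highway distance 3≤9, floor area 113≥104).
D3: dominated by D7 (lease 189≤438, dock doors 35≥23, highway distance 10≤11, floor area 78≥71).
D4: not dominated (best lease).
D5: not dominated (best highway distance).
D6: not dominated.
D7: not dominated (best dock doors).
D8: dominated by D2 (lease 241≤381, dock doors 13≥10, highway distance 9≤36, floor area 104≥50).

D4, D5, D6, D7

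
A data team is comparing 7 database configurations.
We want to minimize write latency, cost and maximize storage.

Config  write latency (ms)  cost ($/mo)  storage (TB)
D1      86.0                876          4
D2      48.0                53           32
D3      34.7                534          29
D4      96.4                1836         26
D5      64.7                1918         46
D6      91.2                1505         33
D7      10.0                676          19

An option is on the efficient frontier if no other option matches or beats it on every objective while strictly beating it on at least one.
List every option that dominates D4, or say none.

D2: write latency 48.0≤96.4, cost 53≤1836, storage 32≥26 — dominates D4.
D3: write latency 34.7≤96.4, cost 534≤1836, storage 29≥26 — dominates D4.
D6: write latency 91.2≤96.4, cost 1505≤1836, storage 33≥26 — dominates D4.
Others (D1, D5, D7) are each worse than D4 on at least one objective.

D2, D3, D6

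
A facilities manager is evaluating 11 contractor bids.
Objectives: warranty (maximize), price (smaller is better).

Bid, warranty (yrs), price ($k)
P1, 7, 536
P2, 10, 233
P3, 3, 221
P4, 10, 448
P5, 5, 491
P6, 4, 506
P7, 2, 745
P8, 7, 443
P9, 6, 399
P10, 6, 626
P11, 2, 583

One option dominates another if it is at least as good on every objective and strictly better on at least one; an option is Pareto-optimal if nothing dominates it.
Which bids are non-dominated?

P1: dominated by P2 (warranty 10≥7, price 233≤536).
P2: not dominated.
P3: not dominated (best price).
P4: dominated by P2 (warranty 10≥10, price 233≤448).
P5: dominated by P2 (warranty 10≥5, price 233≤491).
P6: dominated by P2 (warranty 10≥4, price 233≤506).
P7: dominated by P1 (warranty 7≥2, price 536≤745).
P8: dominated by P2 (warranty 10≥7, price 233≤443).
P9: dominated by P2 (warranty 10≥6, price 233≤399).
P10: dominated by P1 (warranty 7≥6, price 536≤626).
P11: dominated by P1 (warranty 7≥2, price 536≤583).

P2, P3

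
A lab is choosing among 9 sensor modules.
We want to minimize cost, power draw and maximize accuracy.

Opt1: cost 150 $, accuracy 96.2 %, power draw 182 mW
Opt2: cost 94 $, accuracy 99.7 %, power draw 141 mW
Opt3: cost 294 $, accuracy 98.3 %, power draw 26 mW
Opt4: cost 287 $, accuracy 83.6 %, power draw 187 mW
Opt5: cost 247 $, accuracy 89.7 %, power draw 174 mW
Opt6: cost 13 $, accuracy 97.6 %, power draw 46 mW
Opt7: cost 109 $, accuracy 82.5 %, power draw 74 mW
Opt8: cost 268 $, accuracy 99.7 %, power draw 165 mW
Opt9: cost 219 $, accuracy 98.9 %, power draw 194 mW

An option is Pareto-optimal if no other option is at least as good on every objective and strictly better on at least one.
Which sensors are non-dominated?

Opt2, Opt3, Opt6

Opt1: dominated by Opt2 (cost 94≤150, accuracy 99.7≥96.2, power draw 141≤182).
Opt2: not dominated.
Opt3: not dominated (best power draw).
Opt4: dominated by Opt1 (cost 150≤287, accuracy 96.2≥83.6, power draw 182≤187).
Opt5: dominated by Opt2 (cost 94≤247, accuracy 99.7≥89.7, power draw 141≤174).
Opt6: not dominated (best cost).
Opt7: dominated by Opt6 (cost 13≤109, accuracy 97.6≥82.5, power draw 46≤74).
Opt8: dominated by Opt2 (cost 94≤268, accuracy 99.7≥99.7, power draw 141≤165).
Opt9: dominated by Opt2 (cost 94≤219, accuracy 99.7≥98.9, power draw 141≤194).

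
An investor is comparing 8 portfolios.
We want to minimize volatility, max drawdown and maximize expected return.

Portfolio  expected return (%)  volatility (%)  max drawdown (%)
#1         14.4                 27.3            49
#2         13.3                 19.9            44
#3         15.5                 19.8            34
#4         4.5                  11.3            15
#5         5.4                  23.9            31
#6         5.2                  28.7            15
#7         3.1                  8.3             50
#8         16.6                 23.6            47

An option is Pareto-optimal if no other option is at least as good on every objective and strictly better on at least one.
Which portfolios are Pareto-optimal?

#1: dominated by #3 (expected return 15.5≥14.4, volatility 19.8≤27.3, max drawdown 34≤49).
#2: dominated by #3 (expected return 15.5≥13.3, volatility 19.8≤19.9, max drawdown 34≤44).
#3: not dominated.
#4: not dominated.
#5: not dominated.
#6: not dominated.
#7: not dominated (best volatility).
#8: not dominated (best expected return).

#3, #4, #5, #6, #7, #8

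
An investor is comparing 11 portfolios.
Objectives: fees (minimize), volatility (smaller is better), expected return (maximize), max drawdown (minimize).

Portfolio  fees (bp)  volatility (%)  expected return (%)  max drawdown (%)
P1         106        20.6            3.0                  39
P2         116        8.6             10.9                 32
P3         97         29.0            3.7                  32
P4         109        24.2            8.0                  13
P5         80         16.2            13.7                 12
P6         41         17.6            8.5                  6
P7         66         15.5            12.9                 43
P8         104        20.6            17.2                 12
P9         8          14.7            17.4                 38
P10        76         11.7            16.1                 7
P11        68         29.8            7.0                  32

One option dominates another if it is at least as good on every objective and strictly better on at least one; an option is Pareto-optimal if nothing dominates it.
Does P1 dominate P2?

No

P1 vs P2: P1 is worse on volatility (20.6 vs 8.6), so it does not dominate P2.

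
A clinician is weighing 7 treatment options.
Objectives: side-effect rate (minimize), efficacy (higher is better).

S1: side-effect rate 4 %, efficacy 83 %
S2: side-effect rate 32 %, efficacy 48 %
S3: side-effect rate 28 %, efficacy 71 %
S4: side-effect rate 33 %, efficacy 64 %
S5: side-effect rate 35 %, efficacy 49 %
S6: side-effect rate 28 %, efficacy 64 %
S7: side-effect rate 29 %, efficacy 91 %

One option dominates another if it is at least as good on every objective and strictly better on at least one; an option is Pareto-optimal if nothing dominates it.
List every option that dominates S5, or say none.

S1, S3, S4, S6, S7

S1: side-effect rate 4≤35, efficacy 83≥49 — dominates S5.
S3: side-effect rate 28≤35, efficacy 71≥49 — dominates S5.
S4: side-effect rate 33≤35, efficacy 64≥49 — dominates S5.
S6: side-effect rate 28≤35, efficacy 64≥49 — dominates S5.
S7: side-effect rate 29≤35, efficacy 91≥49 — dominates S5.
Others (S2) are each worse than S5 on at least one objective.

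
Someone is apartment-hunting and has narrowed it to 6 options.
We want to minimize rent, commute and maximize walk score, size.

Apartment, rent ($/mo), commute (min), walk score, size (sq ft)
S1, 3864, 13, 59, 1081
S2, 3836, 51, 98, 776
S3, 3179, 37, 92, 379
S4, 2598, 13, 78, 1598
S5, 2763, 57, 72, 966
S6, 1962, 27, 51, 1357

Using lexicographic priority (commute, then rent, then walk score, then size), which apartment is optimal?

S4

First minimize commute: best is 13, kept {S1, S4}.
Then minimize rent: best is 2598, kept {S4}.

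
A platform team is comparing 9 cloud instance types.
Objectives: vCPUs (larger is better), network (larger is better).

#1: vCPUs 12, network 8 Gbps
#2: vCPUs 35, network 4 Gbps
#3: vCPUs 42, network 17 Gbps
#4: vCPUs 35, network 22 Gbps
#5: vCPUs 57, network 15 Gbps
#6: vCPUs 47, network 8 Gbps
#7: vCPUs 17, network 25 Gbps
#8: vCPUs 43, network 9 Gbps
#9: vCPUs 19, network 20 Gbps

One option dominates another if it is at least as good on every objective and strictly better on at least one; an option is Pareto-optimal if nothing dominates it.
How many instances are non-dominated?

#1: dominated by #3 (vCPUs 42≥12, network 17≥8).
#2: dominated by #3 (vCPUs 42≥35, network 17≥4).
#3: not dominated.
#4: not dominated.
#5: not dominated (best vCPUs).
#6: dominated by #5 (vCPUs 57≥47, network 15≥8).
#7: not dominated (best network).
#8: dominated by #5 (vCPUs 57≥43, network 15≥9).
#9: dominated by #4 (vCPUs 35≥19, network 22≥20).
Pareto-optimal: #3, #4, #5, #7 → 4.

4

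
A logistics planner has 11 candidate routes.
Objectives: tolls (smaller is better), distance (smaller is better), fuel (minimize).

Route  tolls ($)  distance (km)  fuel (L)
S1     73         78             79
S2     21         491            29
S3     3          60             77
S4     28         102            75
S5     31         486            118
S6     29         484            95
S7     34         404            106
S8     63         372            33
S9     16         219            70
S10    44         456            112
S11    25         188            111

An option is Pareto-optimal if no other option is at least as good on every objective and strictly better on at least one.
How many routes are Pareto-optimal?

S1: dominated by S3 (tolls 3≤73, distance 60≤78, fuel 77≤79).
S2: not dominated (best fuel).
S3: not dominated (best tolls).
S4: not dominated.
S5: dominated by S3 (tolls 3≤31, distance 60≤486, fuel 77≤118).
S6: dominated by S3 (tolls 3≤29, distance 60≤484, fuel 77≤95).
S7: dominated by S3 (tolls 3≤34, distance 60≤404, fuel 77≤106).
S8: not dominated.
S9: not dominated.
S10: dominated by S3 (tolls 3≤44, distance 60≤456, fuel 77≤112).
S11: dominated by S3 (tolls 3≤25, distance 60≤188, fuel 77≤111).
Pareto-optimal: S2, S3, S4, S8, S9 → 5.

5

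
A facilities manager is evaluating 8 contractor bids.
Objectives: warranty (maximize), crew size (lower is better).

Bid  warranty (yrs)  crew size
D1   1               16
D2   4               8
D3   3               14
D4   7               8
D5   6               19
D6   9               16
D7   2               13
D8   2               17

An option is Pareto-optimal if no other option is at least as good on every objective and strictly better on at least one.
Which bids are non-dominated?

D1: dominated by D2 (warranty 4≥1, crew size 8≤16).
D2: dominated by D4 (warranty 7≥4, crew size 8≤8).
D3: dominated by D2 (warranty 4≥3, crew size 8≤14).
D4: not dominated.
D5: dominated by D4 (warranty 7≥6, crew size 8≤19).
D6: not dominated (best warranty).
D7: dominated by D2 (warranty 4≥2, crew size 8≤13).
D8: dominated by D2 (warranty 4≥2, crew size 8≤17).

D4, D6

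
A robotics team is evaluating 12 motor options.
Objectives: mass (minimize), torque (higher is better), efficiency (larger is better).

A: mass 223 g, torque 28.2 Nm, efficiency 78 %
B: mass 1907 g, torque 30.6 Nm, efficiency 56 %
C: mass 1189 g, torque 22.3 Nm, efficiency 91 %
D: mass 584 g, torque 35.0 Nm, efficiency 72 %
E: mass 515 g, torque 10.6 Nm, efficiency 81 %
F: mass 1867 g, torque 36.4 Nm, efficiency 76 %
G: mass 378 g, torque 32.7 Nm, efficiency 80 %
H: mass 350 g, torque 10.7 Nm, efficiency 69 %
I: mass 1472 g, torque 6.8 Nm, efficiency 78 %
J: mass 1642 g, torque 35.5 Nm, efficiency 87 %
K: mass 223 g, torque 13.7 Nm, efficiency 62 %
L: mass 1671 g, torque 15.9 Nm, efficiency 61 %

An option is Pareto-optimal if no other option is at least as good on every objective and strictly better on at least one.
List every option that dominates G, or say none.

A: worse on torque (28.2 vs 32.7).
B: worse on mass (1907 vs 378).
C: worse on mass (1189 vs 378).
D: worse on mass (584 vs 378).
E: worse on mass (515 vs 378).
F: worse on mass (1867 vs 378).
H: worse on torque (10.7 vs 32.7).
I: worse on mass (1472 vs 378).
J: worse on mass (1642 vs 378).
K: worse on torque (13.7 vs 32.7).
L: worse on mass (1671 vs 378).
No option dominates G.

none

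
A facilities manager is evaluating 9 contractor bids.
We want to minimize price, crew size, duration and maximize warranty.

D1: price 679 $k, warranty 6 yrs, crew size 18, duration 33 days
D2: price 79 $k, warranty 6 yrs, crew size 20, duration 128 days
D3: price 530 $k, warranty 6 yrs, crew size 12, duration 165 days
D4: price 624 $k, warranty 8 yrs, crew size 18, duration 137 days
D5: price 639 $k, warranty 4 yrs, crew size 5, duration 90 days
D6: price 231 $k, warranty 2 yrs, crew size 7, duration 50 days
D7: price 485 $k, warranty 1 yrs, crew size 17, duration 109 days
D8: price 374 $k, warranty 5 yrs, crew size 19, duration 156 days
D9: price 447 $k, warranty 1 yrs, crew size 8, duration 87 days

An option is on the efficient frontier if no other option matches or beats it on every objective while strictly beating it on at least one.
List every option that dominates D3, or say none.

D1: worse on price (679 vs 530).
D2: worse on crew size (20 vs 12).
D4: worse on price (624 vs 530).
D5: worse on price (639 vs 530).
D6: worse on warranty (2 vs 6).
D7: worse on warranty (1 vs 6).
D8: worse on warranty (5 vs 6).
D9: worse on warranty (1 vs 6).
No option dominates D3.

none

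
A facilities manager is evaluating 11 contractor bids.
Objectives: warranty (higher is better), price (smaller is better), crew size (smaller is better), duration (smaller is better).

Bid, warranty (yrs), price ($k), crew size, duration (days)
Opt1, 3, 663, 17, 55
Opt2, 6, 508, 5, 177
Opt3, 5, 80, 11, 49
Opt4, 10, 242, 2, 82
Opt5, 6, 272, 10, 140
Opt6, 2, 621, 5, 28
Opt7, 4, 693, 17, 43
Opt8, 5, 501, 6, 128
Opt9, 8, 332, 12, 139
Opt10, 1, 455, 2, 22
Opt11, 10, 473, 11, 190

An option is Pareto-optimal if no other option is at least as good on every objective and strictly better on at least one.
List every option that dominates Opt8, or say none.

Opt4: warranty 10≥5, price 242≤501, crew size 2≤6, duration 82≤128 — dominates Opt8.
Others (Opt1, Opt2, Opt3, Opt5, Opt6, Opt7, Opt9, Opt10, Opt11) are each worse than Opt8 on at least one objective.

Opt4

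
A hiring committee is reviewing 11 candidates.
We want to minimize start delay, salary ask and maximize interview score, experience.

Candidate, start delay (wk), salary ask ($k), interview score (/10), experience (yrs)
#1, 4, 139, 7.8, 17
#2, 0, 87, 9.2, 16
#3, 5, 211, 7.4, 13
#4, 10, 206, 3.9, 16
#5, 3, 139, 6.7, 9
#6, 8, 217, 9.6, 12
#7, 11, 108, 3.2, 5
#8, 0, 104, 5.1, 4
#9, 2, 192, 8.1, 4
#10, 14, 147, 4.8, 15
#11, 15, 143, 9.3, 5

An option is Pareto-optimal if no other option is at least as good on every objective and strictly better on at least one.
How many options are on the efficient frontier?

#1: not dominated (best experience).
#2: not dominated (best salary ask).
#3: dominated by #1 (start delay 4≤5, salary ask 139≤211, interview score 7.8≥7.4, experience 17≥13).
#4: dominated by #1 (start delay 4≤10, salary ask 139≤206, interview score 7.8≥3.9, experience 17≥16).
#5: dominated by #2 (start delay 0≤3, salary ask 87≤139, interview score 9.2≥6.7, experience 16≥9).
#6: not dominated (best interview score).
#7: dominated by #2 (start delay 0≤11, salary ask 87≤108, interview score 9.2≥3.2, experience 16≥5).
#8: dominated by #2 (start delay 0≤0, salary ask 87≤104, interview score 9.2≥5.1, experience 16≥4).
#9: dominated by #2 (start delay 0≤2, salary ask 87≤192, interview score 9.2≥8.1, experience 16≥4).
#10: dominated by #1 (start delay 4≤14, salary ask 139≤147, interview score 7.8≥4.8, experience 17≥15).
#11: not dominated.
Pareto-optimal: #1, #2, #6, #11 → 4.

4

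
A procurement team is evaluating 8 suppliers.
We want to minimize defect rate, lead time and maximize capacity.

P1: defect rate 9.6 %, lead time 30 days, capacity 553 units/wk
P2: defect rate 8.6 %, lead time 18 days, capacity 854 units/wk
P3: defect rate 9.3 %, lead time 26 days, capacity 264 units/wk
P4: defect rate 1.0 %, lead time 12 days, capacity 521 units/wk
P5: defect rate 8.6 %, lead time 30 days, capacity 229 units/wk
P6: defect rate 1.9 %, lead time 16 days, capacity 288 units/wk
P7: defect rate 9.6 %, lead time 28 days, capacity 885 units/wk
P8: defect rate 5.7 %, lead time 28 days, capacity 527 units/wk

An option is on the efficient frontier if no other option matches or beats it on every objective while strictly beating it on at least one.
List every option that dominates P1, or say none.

P2: defect rate 8.6≤9.6, lead time 18≤30, capacity 854≥553 — dominates P1.
P7: defect rate 9.6≤9.6, lead time 28≤30, capacity 885≥553 — dominates P1.
Others (P3, P4, P5, P6, P8) are each worse than P1 on at least one objective.

P2, P7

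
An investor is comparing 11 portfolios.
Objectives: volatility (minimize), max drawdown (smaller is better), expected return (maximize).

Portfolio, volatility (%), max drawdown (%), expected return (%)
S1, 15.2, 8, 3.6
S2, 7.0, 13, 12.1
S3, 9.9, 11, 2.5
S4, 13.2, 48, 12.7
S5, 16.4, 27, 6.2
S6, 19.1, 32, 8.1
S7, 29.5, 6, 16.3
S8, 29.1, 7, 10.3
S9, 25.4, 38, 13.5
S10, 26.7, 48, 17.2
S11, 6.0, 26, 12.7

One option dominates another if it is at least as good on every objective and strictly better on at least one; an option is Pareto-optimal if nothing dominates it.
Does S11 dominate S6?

Yes

S11 vs S6: volatility 6.0≤19.1, max drawdown 26≤32, expected return 12.7≥8.1 — S11 is at least as good on every objective with at least one strict improvement.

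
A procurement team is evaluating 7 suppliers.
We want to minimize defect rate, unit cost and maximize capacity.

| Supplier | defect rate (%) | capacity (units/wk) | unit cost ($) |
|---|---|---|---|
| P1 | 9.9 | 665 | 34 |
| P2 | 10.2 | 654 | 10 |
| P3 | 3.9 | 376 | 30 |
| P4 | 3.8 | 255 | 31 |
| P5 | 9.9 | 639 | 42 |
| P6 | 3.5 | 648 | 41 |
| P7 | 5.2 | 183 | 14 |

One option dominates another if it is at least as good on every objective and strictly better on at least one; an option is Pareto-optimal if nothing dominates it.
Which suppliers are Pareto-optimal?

P1, P2, P3, P4, P6, P7

P1: not dominated (best capacity).
P2: not dominated (best unit cost).
P3: not dominated.
P4: not dominated.
P5: dominated by P1 (defect rate 9.9≤9.9, capacity 665≥639, unit cost 34≤42).
P6: not dominated (best defect rate).
P7: not dominated.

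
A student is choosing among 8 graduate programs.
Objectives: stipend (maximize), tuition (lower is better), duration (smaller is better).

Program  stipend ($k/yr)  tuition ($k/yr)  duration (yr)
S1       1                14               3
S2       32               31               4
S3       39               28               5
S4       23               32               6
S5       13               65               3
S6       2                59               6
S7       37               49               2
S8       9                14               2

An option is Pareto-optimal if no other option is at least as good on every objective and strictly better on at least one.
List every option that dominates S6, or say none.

S2, S3, S4, S7, S8

S2: stipend 32≥2, tuition 31≤59, duration 4≤6 — dominates S6.
S3: stipend 39≥2, tuition 28≤59, duration 5≤6 — dominates S6.
S4: stipend 23≥2, tuition 32≤59, duration 6≤6 — dominates S6.
S7: stipend 37≥2, tuition 49≤59, duration 2≤6 — dominates S6.
S8: stipend 9≥2, tuition 14≤59, duration 2≤6 — dominates S6.
Others (S1, S5) are each worse than S6 on at least one objective.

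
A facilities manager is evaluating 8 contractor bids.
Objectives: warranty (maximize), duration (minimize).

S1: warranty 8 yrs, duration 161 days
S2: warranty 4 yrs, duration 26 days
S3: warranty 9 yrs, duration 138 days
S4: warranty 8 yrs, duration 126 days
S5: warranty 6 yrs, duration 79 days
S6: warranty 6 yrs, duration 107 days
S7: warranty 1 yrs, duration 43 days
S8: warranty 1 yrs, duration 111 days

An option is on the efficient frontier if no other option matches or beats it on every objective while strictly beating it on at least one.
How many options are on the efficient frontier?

S1: dominated by S3 (warranty 9≥8, duration 138≤161).
S2: not dominated (best duration).
S3: not dominated (best warranty).
S4: not dominated.
S5: not dominated.
S6: dominated by S5 (warranty 6≥6, duration 79≤107).
S7: dominated by S2 (warranty 4≥1, duration 26≤43).
S8: dominated by S2 (warranty 4≥1, duration 26≤111).
Pareto-optimal: S2, S3, S4, S5 → 4.

4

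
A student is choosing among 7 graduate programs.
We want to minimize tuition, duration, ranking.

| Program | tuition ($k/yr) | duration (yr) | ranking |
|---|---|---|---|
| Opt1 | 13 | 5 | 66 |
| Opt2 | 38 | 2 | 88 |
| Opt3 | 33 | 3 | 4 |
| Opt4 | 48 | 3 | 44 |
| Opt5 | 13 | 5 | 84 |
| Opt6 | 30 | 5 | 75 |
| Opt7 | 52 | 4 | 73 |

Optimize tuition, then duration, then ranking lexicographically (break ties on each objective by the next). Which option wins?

First minimize tuition: best is 13, kept {Opt1, Opt5}.
Then minimize duration: best is 5, kept {Opt1, Opt5}.
Then minimize ranking: best is 66, kept {Opt1}.

Opt1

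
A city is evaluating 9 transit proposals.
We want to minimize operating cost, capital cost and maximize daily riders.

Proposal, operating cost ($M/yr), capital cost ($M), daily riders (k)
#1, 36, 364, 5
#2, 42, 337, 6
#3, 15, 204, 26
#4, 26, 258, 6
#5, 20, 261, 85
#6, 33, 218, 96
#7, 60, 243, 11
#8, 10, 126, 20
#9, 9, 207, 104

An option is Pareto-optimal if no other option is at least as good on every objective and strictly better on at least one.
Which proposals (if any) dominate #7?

#3, #6, #8, #9

#3: operating cost 15≤60, capital cost 204≤243, daily riders 26≥11 — dominates #7.
#6: operating cost 33≤60, capital cost 218≤243, daily riders 96≥11 — dominates #7.
#8: operating cost 10≤60, capital cost 126≤243, daily riders 20≥11 — dominates #7.
#9: operating cost 9≤60, capital cost 207≤243, daily riders 104≥11 — dominates #7.
Others (#1, #2, #4, #5) are each worse than #7 on at least one objective.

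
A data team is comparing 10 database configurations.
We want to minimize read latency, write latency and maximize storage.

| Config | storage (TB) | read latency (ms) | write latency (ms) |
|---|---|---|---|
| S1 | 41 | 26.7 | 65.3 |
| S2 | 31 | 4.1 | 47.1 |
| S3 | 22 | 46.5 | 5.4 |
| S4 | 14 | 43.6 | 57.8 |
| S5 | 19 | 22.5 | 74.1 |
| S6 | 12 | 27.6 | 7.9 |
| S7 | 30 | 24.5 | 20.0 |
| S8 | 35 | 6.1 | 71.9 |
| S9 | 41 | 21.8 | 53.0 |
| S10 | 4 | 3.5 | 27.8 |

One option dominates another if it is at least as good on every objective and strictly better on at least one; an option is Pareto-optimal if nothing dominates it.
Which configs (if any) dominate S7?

none

S1: worse on read latency (26.7 vs 24.5).
S2: worse on write latency (47.1 vs 20.0).
S3: worse on storage (22 vs 30).
S4: worse on storage (14 vs 30).
S5: worse on storage (19 vs 30).
S6: worse on storage (12 vs 30).
S8: worse on write latency (71.9 vs 20.0).
S9: worse on write latency (53.0 vs 20.0).
S10: worse on storage (4 vs 30).
No option dominates S7.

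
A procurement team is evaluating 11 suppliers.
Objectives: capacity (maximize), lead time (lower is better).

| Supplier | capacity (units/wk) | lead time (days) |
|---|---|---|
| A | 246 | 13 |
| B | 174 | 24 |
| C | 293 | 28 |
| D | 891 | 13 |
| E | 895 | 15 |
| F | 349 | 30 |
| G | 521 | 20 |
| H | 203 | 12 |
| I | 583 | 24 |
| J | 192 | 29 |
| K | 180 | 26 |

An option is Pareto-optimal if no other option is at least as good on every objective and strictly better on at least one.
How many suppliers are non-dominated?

A: dominated by D (capacity 891≥246, lead time 13≤13).
B: dominated by A (capacity 246≥174, lead time 13≤24).
C: dominated by D (capacity 891≥293, lead time 13≤28).
D: not dominated.
E: not dominated (best capacity).
F: dominated by D (capacity 891≥349, lead time 13≤30).
G: dominated by D (capacity 891≥521, lead time 13≤20).
H: not dominated (best lead time).
I: dominated by D (capacity 891≥583, lead time 13≤24).
J: dominated by A (capacity 246≥192, lead time 13≤29).
K: dominated by A (capacity 246≥180, lead time 13≤26).
Pareto-optimal: D, E, H → 3.

3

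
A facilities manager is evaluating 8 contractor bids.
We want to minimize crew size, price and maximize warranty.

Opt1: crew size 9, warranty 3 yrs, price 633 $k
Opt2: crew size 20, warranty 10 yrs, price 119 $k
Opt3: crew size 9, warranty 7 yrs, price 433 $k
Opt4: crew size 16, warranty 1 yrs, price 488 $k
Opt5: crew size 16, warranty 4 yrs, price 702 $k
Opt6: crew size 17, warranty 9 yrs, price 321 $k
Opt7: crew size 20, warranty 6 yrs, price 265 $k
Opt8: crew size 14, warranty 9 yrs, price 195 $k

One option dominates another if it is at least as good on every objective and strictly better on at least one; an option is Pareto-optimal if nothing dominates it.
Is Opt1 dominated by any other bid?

Opt3 vs Opt1: crew size 9≤9, warranty 7≥3, price 433≤633 — Opt3 is at least as good on every objective and strictly better on at least one, so Opt3 dominates Opt1.

Yes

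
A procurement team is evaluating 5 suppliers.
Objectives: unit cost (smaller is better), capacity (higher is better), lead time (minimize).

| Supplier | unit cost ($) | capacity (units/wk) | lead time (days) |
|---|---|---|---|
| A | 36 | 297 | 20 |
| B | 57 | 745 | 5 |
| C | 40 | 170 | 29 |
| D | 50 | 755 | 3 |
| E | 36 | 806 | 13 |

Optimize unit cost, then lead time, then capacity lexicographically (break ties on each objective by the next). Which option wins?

First minimize unit cost: best is 36, kept {A, E}.
Then minimize lead time: best is 13, kept {E}.

E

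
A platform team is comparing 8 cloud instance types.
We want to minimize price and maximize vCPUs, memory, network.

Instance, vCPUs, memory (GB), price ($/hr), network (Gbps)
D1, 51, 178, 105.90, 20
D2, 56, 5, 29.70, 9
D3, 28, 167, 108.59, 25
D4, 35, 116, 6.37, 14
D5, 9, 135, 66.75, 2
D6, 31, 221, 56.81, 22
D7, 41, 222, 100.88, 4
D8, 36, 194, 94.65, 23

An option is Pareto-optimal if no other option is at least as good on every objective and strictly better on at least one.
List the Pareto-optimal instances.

D1, D2, D3, D4, D6, D7, D8

D1: not dominated.
D2: not dominated (best vCPUs).
D3: not dominated (best network).
D4: not dominated (best price).
D5: dominated by D6 (vCPUs 31≥9, memory 221≥135, price 56.81≤66.75, network 22≥2).
D6: not dominated.
D7: not dominated (best memory).
D8: not dominated.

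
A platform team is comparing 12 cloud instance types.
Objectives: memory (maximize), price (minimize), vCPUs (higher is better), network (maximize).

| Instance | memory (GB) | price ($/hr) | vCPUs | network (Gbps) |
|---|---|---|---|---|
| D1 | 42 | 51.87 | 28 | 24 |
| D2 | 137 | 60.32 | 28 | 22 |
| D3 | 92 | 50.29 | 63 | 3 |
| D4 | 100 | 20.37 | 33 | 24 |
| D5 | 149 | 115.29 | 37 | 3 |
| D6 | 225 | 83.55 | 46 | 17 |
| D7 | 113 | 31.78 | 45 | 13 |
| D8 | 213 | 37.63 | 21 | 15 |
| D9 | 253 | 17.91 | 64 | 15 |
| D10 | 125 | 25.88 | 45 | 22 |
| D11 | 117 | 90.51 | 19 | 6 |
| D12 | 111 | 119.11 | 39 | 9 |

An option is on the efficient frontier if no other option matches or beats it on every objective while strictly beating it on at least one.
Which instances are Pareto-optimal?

D1: dominated by D4 (memory 100≥42, price 20.37≤51.87, vCPUs 33≥28, network 24≥24).
D2: not dominated.
D3: dominated by D9 (memory 253≥92, price 17.91≤50.29, vCPUs 64≥63, network 15≥3).
D4: not dominated.
D5: dominated by D6 (memory 225≥149, price 83.55≤115.29, vCPUs 46≥37, network 17≥3).
D6: not dominated.
D7: dominated by D9 (memory 253≥113, price 17.91≤31.78, vCPUs 64≥45, network 15≥13).
D8: dominated by D9 (memory 253≥213, price 17.91≤37.63, vCPUs 64≥21, network 15≥15).
D9: not dominated (best memory).
D10: not dominated.
D11: dominated by D2 (memory 137≥117, price 60.32≤90.51, vCPUs 28≥19, network 22≥6).
D12: dominated by D6 (memory 225≥111, price 83.55≤119.11, vCPUs 46≥39, network 17≥9).

D2, D4, D6, D9, D10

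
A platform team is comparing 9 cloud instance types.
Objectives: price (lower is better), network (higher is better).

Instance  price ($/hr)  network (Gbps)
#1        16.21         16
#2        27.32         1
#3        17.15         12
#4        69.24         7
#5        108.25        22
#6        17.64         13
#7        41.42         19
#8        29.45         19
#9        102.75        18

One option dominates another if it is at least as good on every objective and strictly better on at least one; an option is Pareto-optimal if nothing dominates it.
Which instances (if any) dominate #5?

none

#1: worse on network (16 vs 22).
#2: worse on network (1 vs 22).
#3: worse on network (12 vs 22).
#4: worse on network (7 vs 22).
#6: worse on network (13 vs 22).
#7: worse on network (19 vs 22).
#8: worse on network (19 vs 22).
#9: worse on network (18 vs 22).
No option dominates #5.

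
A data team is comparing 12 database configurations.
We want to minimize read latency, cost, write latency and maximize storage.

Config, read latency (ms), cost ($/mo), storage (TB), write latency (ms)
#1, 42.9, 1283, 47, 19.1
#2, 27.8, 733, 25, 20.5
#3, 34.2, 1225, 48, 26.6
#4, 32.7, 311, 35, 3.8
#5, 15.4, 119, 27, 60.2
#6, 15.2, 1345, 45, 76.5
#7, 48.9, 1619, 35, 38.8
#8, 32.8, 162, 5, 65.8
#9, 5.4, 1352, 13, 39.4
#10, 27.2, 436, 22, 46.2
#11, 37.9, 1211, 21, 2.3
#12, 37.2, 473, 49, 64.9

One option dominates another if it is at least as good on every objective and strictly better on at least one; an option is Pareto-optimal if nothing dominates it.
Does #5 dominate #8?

#5 vs #8: read latency 15.4≤32.8, cost 119≤162, storage 27≥5, write latency 60.2≤65.8 — #5 is at least as good on every objective with at least one strict improvement.

Yes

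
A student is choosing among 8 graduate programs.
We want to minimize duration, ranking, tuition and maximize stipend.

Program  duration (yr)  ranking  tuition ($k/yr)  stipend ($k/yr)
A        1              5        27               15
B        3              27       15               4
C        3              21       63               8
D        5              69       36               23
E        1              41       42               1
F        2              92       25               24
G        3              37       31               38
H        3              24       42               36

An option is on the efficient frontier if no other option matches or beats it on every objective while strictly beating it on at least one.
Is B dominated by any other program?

No

A: worse on tuition (27 vs 15).
C: worse on tuition (63 vs 15).
D: worse on duration (5 vs 3).
E: worse on ranking (41 vs 27).
F: worse on ranking (92 vs 27).
G: worse on ranking (37 vs 27).
H: worse on tuition (42 vs 15).
No option is at least as good as B on every objective and strictly better on one.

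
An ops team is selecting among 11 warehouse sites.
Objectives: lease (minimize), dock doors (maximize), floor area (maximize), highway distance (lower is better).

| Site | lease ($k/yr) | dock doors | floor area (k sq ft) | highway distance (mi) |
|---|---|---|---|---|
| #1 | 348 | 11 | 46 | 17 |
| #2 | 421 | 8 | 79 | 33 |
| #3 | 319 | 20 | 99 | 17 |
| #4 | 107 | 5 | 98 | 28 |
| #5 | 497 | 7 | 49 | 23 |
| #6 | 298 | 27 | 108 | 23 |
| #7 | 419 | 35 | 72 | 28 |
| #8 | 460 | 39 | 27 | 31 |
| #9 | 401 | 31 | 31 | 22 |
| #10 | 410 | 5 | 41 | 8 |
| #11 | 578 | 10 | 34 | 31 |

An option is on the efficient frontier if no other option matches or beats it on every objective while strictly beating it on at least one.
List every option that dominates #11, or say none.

#1: lease 348≤578, dock doors 11≥10, floor area 46≥34, highway distance 17≤31 — dominates #11.
#3: lease 319≤578, dock doors 20≥10, floor area 99≥34, highway distance 17≤31 — dominates #11.
#6: lease 298≤578, dock doors 27≥10, floor area 108≥34, highway distance 23≤31 — dominates #11.
#7: lease 419≤578, dock doors 35≥10, floor area 72≥34, highway distance 28≤31 — dominates #11.
Others (#2, #4, #5, #8, #9, #10) are each worse than #11 on at least one objective.

#1, #3, #6, #7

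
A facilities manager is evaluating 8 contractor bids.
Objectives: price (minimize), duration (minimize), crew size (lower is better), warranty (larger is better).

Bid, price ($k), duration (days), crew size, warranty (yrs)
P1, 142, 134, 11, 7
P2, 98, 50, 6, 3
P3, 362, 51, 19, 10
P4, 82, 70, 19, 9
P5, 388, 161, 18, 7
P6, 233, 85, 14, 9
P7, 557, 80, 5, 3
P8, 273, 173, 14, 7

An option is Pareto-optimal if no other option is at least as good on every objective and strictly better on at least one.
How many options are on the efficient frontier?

P1: not dominated.
P2: not dominated (best duration).
P3: not dominated (best warranty).
P4: not dominated (best price).
P5: dominated by P1 (price 142≤388, duration 134≤161, crew size 11≤18, warranty 7≥7).
P6: not dominated.
P7: not dominated (best crew size).
P8: dominated by P1 (price 142≤273, duration 134≤173, crew size 11≤14, warranty 7≥7).
Pareto-optimal: P1, P2, P3, P4, P6, P7 → 6.

6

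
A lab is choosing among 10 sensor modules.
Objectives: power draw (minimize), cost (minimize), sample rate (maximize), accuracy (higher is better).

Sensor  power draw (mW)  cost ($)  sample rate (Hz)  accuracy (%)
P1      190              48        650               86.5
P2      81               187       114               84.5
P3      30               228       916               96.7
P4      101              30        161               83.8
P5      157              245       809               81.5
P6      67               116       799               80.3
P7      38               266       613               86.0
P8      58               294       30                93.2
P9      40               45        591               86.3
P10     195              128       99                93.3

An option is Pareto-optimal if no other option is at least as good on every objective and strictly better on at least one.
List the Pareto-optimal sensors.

P1, P3, P4, P6, P9, P10

P1: not dominated.
P2: dominated by P9 (power draw 40≤81, cost 45≤187, sample rate 591≥114, accuracy 86.3≥84.5).
P3: not dominated (best power draw).
P4: not dominated (best cost).
P5: dominated by P3 (power draw 30≤157, cost 228≤245, sample rate 916≥809, accuracy 96.7≥81.5).
P6: not dominated.
P7: dominated by P3 (power draw 30≤38, cost 228≤266, sample rate 916≥613, accuracy 96.7≥86.0).
P8: dominated by P3 (power draw 30≤58, cost 228≤294, sample rate 916≥30, accuracy 96.7≥93.2).
P9: not dominated.
P10: not dominated.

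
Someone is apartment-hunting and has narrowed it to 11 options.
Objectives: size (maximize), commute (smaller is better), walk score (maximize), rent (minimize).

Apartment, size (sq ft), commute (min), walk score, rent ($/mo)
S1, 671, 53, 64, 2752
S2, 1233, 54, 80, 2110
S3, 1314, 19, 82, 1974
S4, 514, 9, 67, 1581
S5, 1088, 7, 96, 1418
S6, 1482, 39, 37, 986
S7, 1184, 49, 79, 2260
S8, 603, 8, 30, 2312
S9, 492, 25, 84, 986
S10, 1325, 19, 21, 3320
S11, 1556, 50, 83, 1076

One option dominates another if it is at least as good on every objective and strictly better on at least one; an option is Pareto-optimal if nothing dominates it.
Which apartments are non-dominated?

S3, S5, S6, S9, S10, S11

S1: dominated by S3 (size 1314≥671, commute 19≤53, walk score 82≥64, rent 1974≤2752).
S2: dominated by S3 (size 1314≥1233, commute 19≤54, walk score 82≥80, rent 1974≤2110).
S3: not dominated.
S4: dominated by S5 (size 1088≥514, commute 7≤9, walk score 96≥67, rent 1418≤1581).
S5: not dominated (best commute).
S6: not dominated.
S7: dominated by S3 (size 1314≥1184, commute 19≤49, walk score 82≥79, rent 1974≤2260).
S8: dominated by S5 (size 1088≥603, commute 7≤8, walk score 96≥30, rent 1418≤2312).
S9: not dominated.
S10: not dominated.
S11: not dominated (best size).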